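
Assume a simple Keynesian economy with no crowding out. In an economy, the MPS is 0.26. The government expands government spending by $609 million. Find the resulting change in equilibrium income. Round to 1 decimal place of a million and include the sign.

+$2,342.3 million

MPC = 1 − MPS = 1 − 0.26 = 0.74.
Expenditure multiplier = 1/(1 − MPC) = 1/(1 − 0.74) = 1/0.26 ≈ 3.846.
ΔY = k × ΔG = (+$609 million) / 0.26 ≈ +$2,342.3 million.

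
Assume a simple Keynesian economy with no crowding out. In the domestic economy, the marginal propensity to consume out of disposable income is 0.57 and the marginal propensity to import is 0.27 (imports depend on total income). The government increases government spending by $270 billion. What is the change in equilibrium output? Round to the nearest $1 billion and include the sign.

Government-spending multiplier = 1/(1 − c + m) = 1/(1 − 0.57 + 0.27) = 1/0.7 ≈ 1.429.
ΔY = k × ΔG = (+$270 billion) / 0.7 ≈ +$386 billion.

+$386 billion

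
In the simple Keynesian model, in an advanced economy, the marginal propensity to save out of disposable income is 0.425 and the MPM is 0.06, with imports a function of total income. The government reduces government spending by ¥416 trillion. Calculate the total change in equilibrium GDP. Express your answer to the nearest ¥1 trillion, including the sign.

−¥858 trillion

MPC = 1 − MPS = 1 − 0.425 = 0.575.
Expenditure multiplier = 1/(1 − c + m) = 1/(1 − 0.575 + 0.06) = 1/0.485 ≈ 2.062.
ΔY = k × ΔG = (−¥416 trillion) / 0.485 ≈ −¥858 trillion.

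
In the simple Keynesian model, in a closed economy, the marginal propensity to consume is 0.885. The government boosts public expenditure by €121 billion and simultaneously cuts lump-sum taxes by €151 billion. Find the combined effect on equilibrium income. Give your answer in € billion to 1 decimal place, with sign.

Expenditure multiplier = 1/(1 − MPC) = 1/(1 − 0.885) = 1/0.115 ≈ 8.696.
ΔG contributes k·ΔG = (+€121 billion) / 0.115 ≈ +€1,052.2 billion.
ΔT of −€151 billion changes first-round spending by −c·ΔT = +€133.635 billion, contributing k·(−c·ΔT) = (+€133.635 billion) / 0.115 ≈ +€1,162 billion.
Net ΔY = k(ΔG − c·ΔT) = (+€254.635 billion) / 0.115 ≈ +€2,214.2 billion.

+€2,214.2 billion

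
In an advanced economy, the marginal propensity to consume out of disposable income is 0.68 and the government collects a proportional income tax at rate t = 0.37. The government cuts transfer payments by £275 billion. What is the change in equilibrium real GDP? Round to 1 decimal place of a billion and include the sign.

−£327.2 billion

The transfer change shifts disposable income by −£275 billion, so first-round consumption changes by c·ΔTR = 0.68 × (−£275 billion) = −£187 billion.
Expenditure multiplier = 1/(1 − c(1−t)) = 1/(1 − 0.68×0.63) = 1/0.5716 ≈ 1.749.
The transfer multiplier is c × k ≈ 1.19, so ΔY = k × (c·ΔTR) = (−£187 billion) / 0.5716 ≈ −£327.2 billion.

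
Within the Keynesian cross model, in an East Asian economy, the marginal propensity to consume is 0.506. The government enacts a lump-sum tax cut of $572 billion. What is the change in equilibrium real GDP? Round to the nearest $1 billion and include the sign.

+$586 billion

A lump-sum tax change of −$572 billion shifts disposable income by +$572 billion; first-round consumption changes by −c × ΔT = −0.506 × (−$572 billion) = +$289.432 billion.
Expenditure multiplier = 1/(1 − MPC) = 1/(1 − 0.506) = 1/0.494 ≈ 2.024.
The tax multiplier is −c × k ≈ −1.024, so ΔY = k × (−c·ΔT) = (+$289.432 billion) / 0.494 ≈ +$586 billion.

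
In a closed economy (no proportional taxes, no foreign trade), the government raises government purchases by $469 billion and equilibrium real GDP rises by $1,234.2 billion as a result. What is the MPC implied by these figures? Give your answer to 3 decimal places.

0.620

Implied spending multiplier k = ΔY/ΔG = 1,234.2/469 ≈ 2.6316.
Since k = 1/(1 − MPC), MPC = 1 − 1/k = 1 − ΔG/ΔY = 1 − 469/1,234.2 ≈ 0.620.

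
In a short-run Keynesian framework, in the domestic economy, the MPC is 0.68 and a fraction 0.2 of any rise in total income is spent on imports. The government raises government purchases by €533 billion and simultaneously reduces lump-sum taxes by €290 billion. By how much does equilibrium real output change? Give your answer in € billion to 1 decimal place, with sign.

Expenditure multiplier = 1/(1 − c + m) = 1/(1 − 0.68 + 0.2) = 1/0.52 ≈ 1.923.
ΔG contributes k·ΔG = (+€533 billion) / 0.52 = +€1,025 billion.
ΔT of −€290 billion changes first-round spending by −c·ΔT = +€197.2 billion, contributing k·(−c·ΔT) = (+€197.2 billion) / 0.52 ≈ +€379.2 billion.
Net ΔY = k(ΔG − c·ΔT) = (+€730.2 billion) / 0.52 ≈ +€1,404.2 billion.

+€1,404.2 billion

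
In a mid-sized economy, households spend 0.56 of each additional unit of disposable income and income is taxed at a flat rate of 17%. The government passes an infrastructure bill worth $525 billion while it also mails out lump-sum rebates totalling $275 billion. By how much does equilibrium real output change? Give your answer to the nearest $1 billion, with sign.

+$1,269 billion

Expenditure multiplier = 1/(1 − c(1−t)) = 1/(1 − 0.56×0.83) = 1/0.5352 ≈ 1.868.
ΔG contributes k·ΔG = (+$525 billion) / 0.5352 ≈ +$980.9 billion.
ΔT of −$275 billion changes first-round spending by −c·ΔT = +$154 billion, contributing k·(−c·ΔT) = (+$154 billion) / 0.5352 ≈ +$287.7 billion.
Net ΔY = k(ΔG − c·ΔT) = (+$679 billion) / 0.5352 ≈ +$1,269 billion.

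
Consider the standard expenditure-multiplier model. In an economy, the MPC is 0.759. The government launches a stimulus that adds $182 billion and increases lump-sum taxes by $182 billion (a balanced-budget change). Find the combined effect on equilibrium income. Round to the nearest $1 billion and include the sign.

+$182 billion

Expenditure multiplier = 1/(1 − MPC) = 1/(1 − 0.759) = 1/0.241 ≈ 4.149.
ΔG contributes k·ΔG = (+$182 billion) / 0.241 ≈ +$755.2 billion.
ΔT of +$182 billion changes first-round spending by −c·ΔT = −$138.138 billion, contributing k·(−c·ΔT) = (−$138.138 billion) / 0.241 ≈ −$573.2 billion.
With ΔG = ΔT and no other leakages, the balanced-budget multiplier is 1, so ΔY = ΔG = +$182 billion.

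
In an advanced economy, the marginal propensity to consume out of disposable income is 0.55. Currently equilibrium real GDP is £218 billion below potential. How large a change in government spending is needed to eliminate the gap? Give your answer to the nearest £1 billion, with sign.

Spending multiplier = 1/(1 − MPC) = 1/(1 − 0.55) = 1/0.45 ≈ 2.222.
Need ΔY = +£218 billion, so ΔG = ΔY/k = (+£218 billion) × 0.45 ≈ +£98 billion.
The government should increase government spending by £98 billion.

+£98 billion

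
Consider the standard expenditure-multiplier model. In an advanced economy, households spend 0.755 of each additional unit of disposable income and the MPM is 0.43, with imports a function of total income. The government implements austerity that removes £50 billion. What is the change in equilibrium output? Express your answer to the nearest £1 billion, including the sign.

−£74 billion

Expenditure multiplier = 1/(1 − c + m) = 1/(1 − 0.755 + 0.43) = 1/0.675 ≈ 1.481.
ΔY = k × ΔG = (−£50 billion) / 0.675 ≈ −£74 billion.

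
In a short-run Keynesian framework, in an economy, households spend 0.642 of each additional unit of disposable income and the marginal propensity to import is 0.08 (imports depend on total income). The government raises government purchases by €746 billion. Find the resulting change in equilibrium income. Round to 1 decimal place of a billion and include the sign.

+€1,703.2 billion

Expenditure multiplier = 1/(1 − c + m) = 1/(1 − 0.642 + 0.08) = 1/0.438 ≈ 2.283.
ΔY = k × ΔG = (+€746 billion) / 0.438 ≈ +€1,703.2 billion.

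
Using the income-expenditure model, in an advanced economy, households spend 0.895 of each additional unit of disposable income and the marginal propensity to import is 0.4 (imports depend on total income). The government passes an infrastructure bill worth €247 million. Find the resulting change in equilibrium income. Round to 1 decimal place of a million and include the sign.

+€489.1 million

Spending multiplier = 1/(1 − c + m) = 1/(1 − 0.895 + 0.4) = 1/0.505 ≈ 1.98.
ΔY = k × ΔG = (+€247 million) / 0.505 ≈ +€489.1 million.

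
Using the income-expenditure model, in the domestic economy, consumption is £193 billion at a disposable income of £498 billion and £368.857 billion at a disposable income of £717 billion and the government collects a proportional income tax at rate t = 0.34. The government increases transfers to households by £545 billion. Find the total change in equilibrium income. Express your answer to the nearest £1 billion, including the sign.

MPC = ΔC/ΔYd = (368.857 − 193)/(717 − 498) = 175.857/219 = 0.803.
The transfer change shifts disposable income by +£545 billion, so first-round consumption changes by c·ΔTR = 0.803 × (+£545 billion) = +£437.635 billion.
Expenditure multiplier = 1/(1 − c(1−t)) = 1/(1 − 0.803×0.66) = 1/0.47002 ≈ 2.128.
The transfer multiplier is c × k ≈ 1.708, so ΔY = k × (c·ΔTR) = (+£437.635 billion) / 0.47002 ≈ +£931 billion.

+£931 billion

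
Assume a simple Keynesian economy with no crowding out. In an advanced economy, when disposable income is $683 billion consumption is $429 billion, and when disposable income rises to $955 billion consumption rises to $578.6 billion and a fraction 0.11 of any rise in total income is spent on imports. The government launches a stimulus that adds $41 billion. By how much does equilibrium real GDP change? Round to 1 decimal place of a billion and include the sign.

+$73.2 billion

MPC = ΔC/ΔYd = (578.6 − 429)/(955 − 683) = 149.6/272 = 0.55.
Spending multiplier = 1/(1 − c + m) = 1/(1 − 0.55 + 0.11) = 1/0.56 ≈ 1.786.
ΔY = k × ΔG = (+$41 billion) / 0.56 ≈ +$73.2 billion.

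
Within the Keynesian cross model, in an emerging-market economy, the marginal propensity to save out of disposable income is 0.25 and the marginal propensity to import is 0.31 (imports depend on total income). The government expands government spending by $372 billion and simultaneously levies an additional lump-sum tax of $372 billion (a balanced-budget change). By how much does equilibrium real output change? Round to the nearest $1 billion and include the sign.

MPC = 1 − MPS = 1 − 0.25 = 0.75.
Expenditure multiplier = 1/(1 − c + m) = 1/(1 − 0.75 + 0.31) = 1/0.56 ≈ 1.786.
ΔG contributes k·ΔG = (+$372 billion) / 0.56 ≈ +$664.3 billion.
ΔT of +$372 billion changes first-round spending by −c·ΔT = −$279 billion, contributing k·(−c·ΔT) = (−$279 billion) / 0.56 ≈ −$498.2 billion.
Net ΔY = k(ΔG − c·ΔT) = (+$93 billion) / 0.56 ≈ +$166 billion.

+$166 billion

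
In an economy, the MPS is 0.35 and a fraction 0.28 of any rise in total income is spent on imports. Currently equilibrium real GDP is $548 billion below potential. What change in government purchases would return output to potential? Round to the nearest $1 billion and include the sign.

MPC = 1 − MPS = 1 − 0.35 = 0.65.
Spending multiplier = 1/(1 − c + m) = 1/(1 − 0.65 + 0.28) = 1/0.63 ≈ 1.587.
Need ΔY = +$548 billion, so ΔG = ΔY/k = (+$548 billion) × 0.63 ≈ +$345 billion.
The government should increase government purchases by $345 billion.

+$345 billion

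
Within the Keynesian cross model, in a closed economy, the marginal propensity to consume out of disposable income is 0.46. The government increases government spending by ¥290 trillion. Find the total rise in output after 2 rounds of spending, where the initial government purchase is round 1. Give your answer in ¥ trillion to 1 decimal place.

Round 1 adds ΔG = ¥290 trillion; each later round is MPC = 0.46 times the previous.
After 2 rounds: 290 + 133.4 = ΔG·(1 − c^2)/(1 − c) = 290 × (1 − 0.2116)/0.54 = ¥423.4 trillion.

¥423.4 trillion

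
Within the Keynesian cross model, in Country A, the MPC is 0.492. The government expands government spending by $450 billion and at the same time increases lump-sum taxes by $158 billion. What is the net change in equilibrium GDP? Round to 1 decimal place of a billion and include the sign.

Expenditure multiplier = 1/(1 − MPC) = 1/(1 − 0.492) = 1/0.508 ≈ 1.969.
ΔG contributes k·ΔG = (+$450 billion) / 0.508 ≈ +$885.8 billion.
ΔT of +$158 billion changes first-round spending by −c·ΔT = −$77.736 billion, contributing k·(−c·ΔT) = (−$77.736 billion) / 0.508 ≈ −$153 billion.
Net ΔY = k(ΔG − c·ΔT) = (+$372.264 billion) / 0.508 ≈ +$732.8 billion.

+$732.8 billion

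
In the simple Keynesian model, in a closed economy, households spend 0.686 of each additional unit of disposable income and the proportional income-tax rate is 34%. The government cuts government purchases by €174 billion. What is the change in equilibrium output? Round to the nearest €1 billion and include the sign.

Expenditure multiplier = 1/(1 − c(1−t)) = 1/(1 − 0.686×0.66) = 1/0.54724 ≈ 1.827.
ΔY = k × ΔG = (−€174 billion) / 0.54724 ≈ −€318 billion.

−€318 billion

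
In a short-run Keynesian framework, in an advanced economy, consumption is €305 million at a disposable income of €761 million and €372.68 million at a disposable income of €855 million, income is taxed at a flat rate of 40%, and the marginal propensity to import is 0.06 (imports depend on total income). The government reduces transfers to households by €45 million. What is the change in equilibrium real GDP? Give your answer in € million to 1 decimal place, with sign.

MPC = ΔC/ΔYd = (372.68 − 305)/(855 − 761) = 67.68/94 = 0.72.
The transfer change shifts disposable income by −€45 million, so first-round consumption changes by c·ΔTR = 0.72 × (−€45 million) = −€32.4 million.
Expenditure multiplier = 1/(1 − c(1−t) + m) = 1/(1 − 0.72×0.6 + 0.06) = 1/0.628 ≈ 1.592.
The transfer multiplier is c × k ≈ 1.146, so ΔY = k × (c·ΔTR) = (−€32.4 million) / 0.628 ≈ −€51.6 million.

−€51.6 million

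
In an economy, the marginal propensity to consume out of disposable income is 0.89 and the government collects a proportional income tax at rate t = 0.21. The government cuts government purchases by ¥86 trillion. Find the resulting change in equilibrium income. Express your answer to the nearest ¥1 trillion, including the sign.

−¥290 trillion

Spending multiplier = 1/(1 − c(1−t)) = 1/(1 − 0.89×0.79) = 1/0.2969 ≈ 3.368.
ΔY = k × ΔG = (−¥86 trillion) / 0.2969 ≈ −¥290 trillion.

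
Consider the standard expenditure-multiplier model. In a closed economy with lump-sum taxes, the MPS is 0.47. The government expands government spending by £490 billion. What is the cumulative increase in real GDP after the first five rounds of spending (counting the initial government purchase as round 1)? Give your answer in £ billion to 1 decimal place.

£999.0 billion

MPC = 1 − MPS = 1 − 0.47 = 0.53.
Round 1 adds ΔG = £490 billion; each later round is MPC = 0.53 times the previous.
After 5 rounds: 490 + 259.7 + 137.641 + 72.94973 + 38.6633569 = ΔG·(1 − c^5)/(1 − c) = 490 × (1 − 0.0418195493)/0.47 ≈ £999 billion.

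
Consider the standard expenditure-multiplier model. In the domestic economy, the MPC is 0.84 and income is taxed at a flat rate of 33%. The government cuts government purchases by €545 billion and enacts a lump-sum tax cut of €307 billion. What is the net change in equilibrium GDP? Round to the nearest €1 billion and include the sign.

Expenditure multiplier = 1/(1 − c(1−t)) = 1/(1 − 0.84×0.67) = 1/0.4372 ≈ 2.287.
ΔG contributes k·ΔG = (−€545 billion) / 0.4372 ≈ −€1,246.6 billion.
ΔT of −€307 billion changes first-round spending by −c·ΔT = +€257.88 billion, contributing k·(−c·ΔT) = (+€257.88 billion) / 0.4372 ≈ +€589.8 billion.
Net ΔY = k(ΔG − c·ΔT) = (−€287.12 billion) / 0.4372 ≈ −€657 billion.

−€657 billion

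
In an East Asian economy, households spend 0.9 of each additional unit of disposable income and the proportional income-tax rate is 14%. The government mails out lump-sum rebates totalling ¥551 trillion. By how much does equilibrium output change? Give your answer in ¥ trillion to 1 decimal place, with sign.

+¥2,194.2 trillion

A lump-sum tax change of −¥551 trillion shifts disposable income by +¥551 trillion; first-round consumption changes by −c × ΔT = −0.9 × (−¥551 trillion) = +¥495.9 trillion.
Expenditure multiplier = 1/(1 − c(1−t)) = 1/(1 − 0.9×0.86) = 1/0.226 ≈ 4.425.
The tax multiplier is −c × k ≈ −3.982, so ΔY = k × (−c·ΔT) = (+¥495.9 trillion) / 0.226 ≈ +¥2,194.2 trillion.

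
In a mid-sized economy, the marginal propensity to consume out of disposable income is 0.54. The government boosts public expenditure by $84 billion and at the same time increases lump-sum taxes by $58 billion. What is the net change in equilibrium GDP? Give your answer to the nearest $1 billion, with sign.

+$115 billion

Expenditure multiplier = 1/(1 − MPC) = 1/(1 − 0.54) = 1/0.46 ≈ 2.174.
ΔG contributes k·ΔG = (+$84 billion) / 0.46 ≈ +$182.6 billion.
ΔT of +$58 billion changes first-round spending by −c·ΔT = −$31.32 billion, contributing k·(−c·ΔT) = (−$31.32 billion) / 0.46 ≈ −$68.1 billion.
Net ΔY = k(ΔG − c·ΔT) = (+$52.68 billion) / 0.46 ≈ +$115 billion.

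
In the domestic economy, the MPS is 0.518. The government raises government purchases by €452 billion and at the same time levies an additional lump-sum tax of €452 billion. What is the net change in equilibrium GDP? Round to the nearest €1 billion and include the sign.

+€452 billion

MPC = 1 − MPS = 1 − 0.518 = 0.482.
Expenditure multiplier = 1/(1 − MPC) = 1/(1 − 0.482) = 1/0.518 ≈ 1.931.
ΔG contributes k·ΔG = (+€452 billion) / 0.518 ≈ +€872.6 billion.
ΔT of +€452 billion changes first-round spending by −c·ΔT = −€217.864 billion, contributing k·(−c·ΔT) = (−€217.864 billion) / 0.518 ≈ −€420.6 billion.
With ΔG = ΔT and no other leakages, the balanced-budget multiplier is 1, so ΔY = ΔG = +€452 billion.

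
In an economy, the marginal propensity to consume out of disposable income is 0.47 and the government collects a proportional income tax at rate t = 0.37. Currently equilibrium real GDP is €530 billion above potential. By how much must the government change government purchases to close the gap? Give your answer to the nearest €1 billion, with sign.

Spending multiplier = 1/(1 − c(1−t)) = 1/(1 − 0.47×0.63) = 1/0.7039 ≈ 1.421.
Need ΔY = −€530 billion, so ΔG = ΔY/k = (−€530 billion) × 0.7039 ≈ −€373 billion.
The government should cut government purchases by €373 billion.

−€373 billion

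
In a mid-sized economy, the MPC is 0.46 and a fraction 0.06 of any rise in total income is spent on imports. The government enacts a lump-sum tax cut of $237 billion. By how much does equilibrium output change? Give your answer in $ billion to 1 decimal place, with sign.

A lump-sum tax change of −$237 billion shifts disposable income by +$237 billion; first-round consumption changes by −c × ΔT = −0.46 × (−$237 billion) = +$109.02 billion.
Expenditure multiplier = 1/(1 − c + m) = 1/(1 − 0.46 + 0.06) = 1/0.6 ≈ 1.667.
The tax multiplier is −c × k ≈ −0.767, so ΔY = k × (−c·ΔT) = (+$109.02 billion) / 0.6 = +$181.7 billion.

+$181.7 billion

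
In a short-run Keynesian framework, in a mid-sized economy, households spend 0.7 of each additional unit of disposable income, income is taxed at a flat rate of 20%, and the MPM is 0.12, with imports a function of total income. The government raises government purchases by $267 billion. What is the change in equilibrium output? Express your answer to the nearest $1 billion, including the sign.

+$477 billion

Expenditure multiplier = 1/(1 − c(1−t) + m) = 1/(1 − 0.7×0.8 + 0.12) = 1/0.56 ≈ 1.786.
ΔY = k × ΔG = (+$267 billion) / 0.56 ≈ +$477 billion.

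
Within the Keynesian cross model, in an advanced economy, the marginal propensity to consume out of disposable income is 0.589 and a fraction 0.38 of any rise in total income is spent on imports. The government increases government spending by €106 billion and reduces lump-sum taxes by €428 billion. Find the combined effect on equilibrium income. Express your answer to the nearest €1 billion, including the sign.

Expenditure multiplier = 1/(1 − c + m) = 1/(1 − 0.589 + 0.38) = 1/0.791 ≈ 1.264.
ΔG contributes k·ΔG = (+€106 billion) / 0.791 ≈ +€134 billion.
ΔT of −€428 billion changes first-round spending by −c·ΔT = +€252.092 billion, contributing k·(−c·ΔT) = (+€252.092 billion) / 0.791 ≈ +€318.7 billion.
Net ΔY = k(ΔG − c·ΔT) = (+€358.092 billion) / 0.791 ≈ +€453 billion.

+€453 billion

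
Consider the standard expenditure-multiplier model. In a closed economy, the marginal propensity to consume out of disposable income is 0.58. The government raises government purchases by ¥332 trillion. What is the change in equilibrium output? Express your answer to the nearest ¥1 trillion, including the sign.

+¥790 trillion

Expenditure multiplier = 1/(1 − MPC) = 1/(1 − 0.58) = 1/0.42 ≈ 2.381.
ΔY = k × ΔG = (+¥332 trillion) / 0.42 ≈ +¥790 trillion.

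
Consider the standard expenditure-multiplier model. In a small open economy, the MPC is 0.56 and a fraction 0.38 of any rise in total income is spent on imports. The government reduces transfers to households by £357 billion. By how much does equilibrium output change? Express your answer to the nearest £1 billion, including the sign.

−£244 billion

The transfer change shifts disposable income by −£357 billion, so first-round consumption changes by c·ΔTR = 0.56 × (−£357 billion) = −£199.92 billion.
Expenditure multiplier = 1/(1 − c + m) = 1/(1 − 0.56 + 0.38) = 1/0.82 ≈ 1.22.
The transfer multiplier is c × k ≈ 0.683, so ΔY = k × (c·ΔTR) = (−£199.92 billion) / 0.82 ≈ −£244 billion.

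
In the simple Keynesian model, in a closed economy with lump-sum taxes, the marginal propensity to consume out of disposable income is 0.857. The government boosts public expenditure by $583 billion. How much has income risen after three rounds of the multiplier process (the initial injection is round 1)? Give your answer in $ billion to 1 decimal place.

$1,510.8 billion

Round 1 adds ΔG = $583 billion; each later round is MPC = 0.857 times the previous.
After 3 rounds: 583 + 499.631 + 428.183767 = ΔG·(1 − c^3)/(1 − c) = 583 × (1 − 0.629422793)/0.143 ≈ $1,510.8 billion.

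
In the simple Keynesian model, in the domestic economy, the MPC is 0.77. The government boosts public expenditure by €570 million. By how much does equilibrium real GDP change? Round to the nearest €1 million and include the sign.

+€2,478 million

Expenditure multiplier = 1/(1 − MPC) = 1/(1 − 0.77) = 1/0.23 ≈ 4.348.
ΔY = k × ΔG = (+€570 million) / 0.23 ≈ +€2,478 million.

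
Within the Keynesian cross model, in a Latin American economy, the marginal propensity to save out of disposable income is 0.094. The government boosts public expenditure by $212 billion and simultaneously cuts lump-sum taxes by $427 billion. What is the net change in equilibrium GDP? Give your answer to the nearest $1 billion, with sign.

MPC = 1 − MPS = 1 − 0.094 = 0.906.
Expenditure multiplier = 1/(1 − MPC) = 1/(1 − 0.906) = 1/0.094 ≈ 10.638.
ΔG contributes k·ΔG = (+$212 billion) / 0.094 ≈ +$2,255.3 billion.
ΔT of −$427 billion changes first-round spending by −c·ΔT = +$386.862 billion, contributing k·(−c·ΔT) = (+$386.862 billion) / 0.094 ≈ +$4,115.6 billion.
Net ΔY = k(ΔG − c·ΔT) = (+$598.862 billion) / 0.094 ≈ +$6,371 billion.

+$6,371 billion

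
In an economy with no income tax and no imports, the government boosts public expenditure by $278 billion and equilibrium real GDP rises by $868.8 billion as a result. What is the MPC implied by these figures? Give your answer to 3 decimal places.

0.680

Implied spending multiplier k = ΔY/ΔG = 868.8/278 ≈ 3.1252.
Since k = 1/(1 − MPC), MPC = 1 − 1/k = 1 − ΔG/ΔY = 1 − 278/868.8 ≈ 0.680.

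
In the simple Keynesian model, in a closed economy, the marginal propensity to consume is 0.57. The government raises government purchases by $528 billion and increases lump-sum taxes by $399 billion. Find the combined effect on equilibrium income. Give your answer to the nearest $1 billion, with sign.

Expenditure multiplier = 1/(1 − MPC) = 1/(1 − 0.57) = 1/0.43 ≈ 2.326.
ΔG contributes k·ΔG = (+$528 billion) / 0.43 ≈ +$1,227.9 billion.
ΔT of +$399 billion changes first-round spending by −c·ΔT = −$227.43 billion, contributing k·(−c·ΔT) = (−$227.43 billion) / 0.43 ≈ −$528.9 billion.
Net ΔY = k(ΔG − c·ΔT) = (+$300.57 billion) / 0.43 = +$699 billion.

+$699 billion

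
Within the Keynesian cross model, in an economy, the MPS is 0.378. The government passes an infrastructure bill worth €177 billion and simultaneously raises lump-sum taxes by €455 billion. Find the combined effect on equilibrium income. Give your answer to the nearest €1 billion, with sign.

−€280 billion

MPC = 1 − MPS = 1 − 0.378 = 0.622.
Expenditure multiplier = 1/(1 − MPC) = 1/(1 − 0.622) = 1/0.378 ≈ 2.646.
ΔG contributes k·ΔG = (+€177 billion) / 0.378 ≈ +€468.3 billion.
ΔT of +€455 billion changes first-round spending by −c·ΔT = −€283.01 billion, contributing k·(−c·ΔT) = (−€283.01 billion) / 0.378 ≈ −€748.7 billion.
Net ΔY = k(ΔG − c·ΔT) = (−€106.01 billion) / 0.378 ≈ −€280 billion.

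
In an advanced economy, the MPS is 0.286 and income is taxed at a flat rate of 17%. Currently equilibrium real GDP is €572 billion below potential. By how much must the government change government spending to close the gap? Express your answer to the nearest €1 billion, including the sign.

+€233 billion

MPC = 1 − MPS = 1 − 0.286 = 0.714.
Spending multiplier = 1/(1 − c(1−t)) = 1/(1 − 0.714×0.83) = 1/0.40738 ≈ 2.455.
Need ΔY = +€572 billion, so ΔG = ΔY/k = (+€572 billion) × 0.40738 ≈ +€233 billion.
The government should increase government spending by €233 billion.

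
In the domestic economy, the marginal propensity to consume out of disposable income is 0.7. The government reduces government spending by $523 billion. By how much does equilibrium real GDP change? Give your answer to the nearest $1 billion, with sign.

−$1,743 billion

Spending multiplier = 1/(1 − MPC) = 1/(1 − 0.7) = 1/0.3 ≈ 3.333.
ΔY = k × ΔG = (−$523 billion) / 0.3 ≈ −$1,743 billion.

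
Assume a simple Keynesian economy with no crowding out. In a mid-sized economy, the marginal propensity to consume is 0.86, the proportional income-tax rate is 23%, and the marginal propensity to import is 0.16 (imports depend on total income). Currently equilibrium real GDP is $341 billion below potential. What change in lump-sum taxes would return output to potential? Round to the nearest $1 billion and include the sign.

Spending multiplier = 1/(1 − c(1−t) + m) = 1/(1 − 0.86×0.77 + 0.16) = 1/0.4978 ≈ 2.009.
Tax multiplier = −c·k = −0.86/0.4978 ≈ −1.728. Need ΔY = +$341 billion, so ΔT = ΔY/(−c·k) = −(+$341 billion) × 0.4978 / 0.86 ≈ −$197 billion.
The government should cut lump-sum taxes by $197 billion.

−$197 billion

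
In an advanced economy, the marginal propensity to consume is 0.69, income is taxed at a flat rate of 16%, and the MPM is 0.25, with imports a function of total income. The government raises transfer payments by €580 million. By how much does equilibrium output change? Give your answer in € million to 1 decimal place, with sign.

+€597.0 million

The transfer change shifts disposable income by +€580 million, so first-round consumption changes by c·ΔTR = 0.69 × (+€580 million) = +€400.2 million.
Expenditure multiplier = 1/(1 − c(1−t) + m) = 1/(1 − 0.69×0.84 + 0.25) = 1/0.6704 ≈ 1.492.
The transfer multiplier is c × k ≈ 1.029, so ΔY = k × (c·ΔTR) = (+€400.2 million) / 0.6704 ≈ +€597 million.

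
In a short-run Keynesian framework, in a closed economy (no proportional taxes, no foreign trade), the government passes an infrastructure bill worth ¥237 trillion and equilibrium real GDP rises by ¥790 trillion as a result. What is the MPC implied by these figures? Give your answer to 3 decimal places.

0.700

Implied spending multiplier k = ΔY/ΔG = 790/237 ≈ 3.3333.
Since k = 1/(1 − MPC), MPC = 1 − 1/k = 1 − ΔG/ΔY = 1 − 237/790 = 0.700.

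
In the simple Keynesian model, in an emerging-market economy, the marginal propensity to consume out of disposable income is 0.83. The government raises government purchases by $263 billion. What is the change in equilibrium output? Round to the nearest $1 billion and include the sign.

Government-spending multiplier = 1/(1 − MPC) = 1/(1 − 0.83) = 1/0.17 ≈ 5.882.
ΔY = k × ΔG = (+$263 billion) / 0.17 ≈ +$1,547 billion.

+$1,547 billion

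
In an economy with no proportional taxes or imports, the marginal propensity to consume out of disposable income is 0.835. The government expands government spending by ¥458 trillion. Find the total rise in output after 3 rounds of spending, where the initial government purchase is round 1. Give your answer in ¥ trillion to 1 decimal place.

¥1,159.8 trillion

Round 1 adds ΔG = ¥458 trillion; each later round is MPC = 0.835 times the previous.
After 3 rounds: 458 + 382.43 + 319.32905 = ΔG·(1 − c^3)/(1 − c) = 458 × (1 − 0.582182875)/0.165 ≈ ¥1,159.8 trillion.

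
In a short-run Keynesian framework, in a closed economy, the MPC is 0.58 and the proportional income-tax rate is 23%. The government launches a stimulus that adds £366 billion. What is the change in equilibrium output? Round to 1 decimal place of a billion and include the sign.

+£661.4 billion

Expenditure multiplier = 1/(1 − c(1−t)) = 1/(1 − 0.58×0.77) = 1/0.5534 ≈ 1.807.
ΔY = k × ΔG = (+£366 billion) / 0.5534 ≈ +£661.4 billion.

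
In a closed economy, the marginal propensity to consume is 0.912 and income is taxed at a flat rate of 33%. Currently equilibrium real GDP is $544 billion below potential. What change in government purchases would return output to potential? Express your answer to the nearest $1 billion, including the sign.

Spending multiplier = 1/(1 − c(1−t)) = 1/(1 − 0.912×0.67) = 1/0.38896 ≈ 2.571.
Need ΔY = +$544 billion, so ΔG = ΔY/k = (+$544 billion) × 0.38896 ≈ +$212 billion.
The government should increase government purchases by $212 billion.

+$212 billion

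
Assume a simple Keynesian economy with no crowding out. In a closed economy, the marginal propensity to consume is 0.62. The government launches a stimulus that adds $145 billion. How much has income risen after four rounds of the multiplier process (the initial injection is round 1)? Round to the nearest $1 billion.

$325 billion

Round 1 adds ΔG = $145 billion; each later round is MPC = 0.62 times the previous.
After 4 rounds: 145 + 89.9 + 55.738 + 34.55756 = ΔG·(1 − c^4)/(1 − c) = 145 × (1 − 0.14776336)/0.38 ≈ $325 billion.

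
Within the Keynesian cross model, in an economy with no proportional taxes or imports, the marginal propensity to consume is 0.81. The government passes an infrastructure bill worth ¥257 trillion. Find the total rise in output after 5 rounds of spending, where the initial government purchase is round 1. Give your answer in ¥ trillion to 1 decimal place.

Round 1 adds ΔG = ¥257 trillion; each later round is MPC = 0.81 times the previous.
After 5 rounds: 257 + 208.17 + 168.6177 + 136.580337 + 110.63007297 = ΔG·(1 − c^5)/(1 − c) = 257 × (1 − 0.3486784401)/0.19 ≈ ¥881 trillion.

¥881.0 trillion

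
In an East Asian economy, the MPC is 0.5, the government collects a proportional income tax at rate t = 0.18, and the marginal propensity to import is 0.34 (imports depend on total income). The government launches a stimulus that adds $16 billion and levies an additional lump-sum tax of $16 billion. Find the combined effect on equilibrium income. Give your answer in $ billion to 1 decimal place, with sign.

+$8.6 billion

Expenditure multiplier = 1/(1 − c(1−t) + m) = 1/(1 − 0.5×0.82 + 0.34) = 1/0.93 ≈ 1.075.
ΔG contributes k·ΔG = (+$16 billion) / 0.93 ≈ +$17.2 billion.
ΔT of +$16 billion changes first-round spending by −c·ΔT = −$8 billion, contributing k·(−c·ΔT) = (−$8 billion) / 0.93 ≈ −$8.6 billion.
Net ΔY = k(ΔG − c·ΔT) = (+$8 billion) / 0.93 ≈ +$8.6 billion.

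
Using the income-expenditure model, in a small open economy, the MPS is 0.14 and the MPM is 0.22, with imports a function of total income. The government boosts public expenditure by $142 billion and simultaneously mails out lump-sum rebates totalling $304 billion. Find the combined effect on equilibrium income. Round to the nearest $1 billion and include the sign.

MPC = 1 − MPS = 1 − 0.14 = 0.86.
Expenditure multiplier = 1/(1 − c + m) = 1/(1 − 0.86 + 0.22) = 1/0.36 ≈ 2.778.
ΔG contributes k·ΔG = (+$142 billion) / 0.36 ≈ +$394.4 billion.
ΔT of −$304 billion changes first-round spending by −c·ΔT = +$261.44 billion, contributing k·(−c·ΔT) = (+$261.44 billion) / 0.36 ≈ +$726.2 billion.
Net ΔY = k(ΔG − c·ΔT) = (+$403.44 billion) / 0.36 ≈ +$1,121 billion.

+$1,121 billion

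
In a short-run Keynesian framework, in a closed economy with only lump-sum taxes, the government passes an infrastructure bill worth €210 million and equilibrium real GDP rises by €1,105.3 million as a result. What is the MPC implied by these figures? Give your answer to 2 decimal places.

Implied spending multiplier k = ΔY/ΔG = 1,105.3/210 ≈ 5.2633.
Since k = 1/(1 − MPC), MPC = 1 − 1/k = 1 − ΔG/ΔY = 1 − 210/1,105.3 ≈ 0.81.

0.81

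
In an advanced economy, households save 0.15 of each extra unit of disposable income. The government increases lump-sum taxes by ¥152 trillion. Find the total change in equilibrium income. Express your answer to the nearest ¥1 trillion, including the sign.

−¥861 trillion

MPC = 1 − MPS = 1 − 0.15 = 0.85.
A lump-sum tax change of +¥152 trillion shifts disposable income by −¥152 trillion; first-round consumption changes by −c × ΔT = −0.85 × (+¥152 trillion) = −¥129.2 trillion.
Expenditure multiplier = 1/(1 − MPC) = 1/(1 − 0.85) = 1/0.15 ≈ 6.667.
The tax multiplier is −c × k ≈ −5.667, so ΔY = k × (−c·ΔT) = (−¥129.2 trillion) / 0.15 ≈ −¥861 trillion.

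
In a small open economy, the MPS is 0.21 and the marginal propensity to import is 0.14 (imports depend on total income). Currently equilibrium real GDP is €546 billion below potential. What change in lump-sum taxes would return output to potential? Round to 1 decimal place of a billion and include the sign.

−€241.9 billion

MPC = 1 − MPS = 1 − 0.21 = 0.79.
Spending multiplier = 1/(1 − c + m) = 1/(1 − 0.79 + 0.14) = 1/0.35 ≈ 2.857.
Tax multiplier = −c·k = −0.79/0.35 ≈ −2.257. Need ΔY = +€546 billion, so ΔT = ΔY/(−c·k) = −(+€546 billion) × 0.35 / 0.79 ≈ −€241.9 billion.
The government should cut lump-sum taxes by €241.9 billion.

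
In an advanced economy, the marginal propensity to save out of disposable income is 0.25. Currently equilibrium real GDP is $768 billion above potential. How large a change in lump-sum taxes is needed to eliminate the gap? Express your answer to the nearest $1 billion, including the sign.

MPC = 1 − MPS = 1 − 0.25 = 0.75.
Spending multiplier = 1/(1 − MPC) = 1/(1 − 0.75) = 1/0.25 = 4.
Tax multiplier = −c·k = −0.75/0.25 = −3. Need ΔY = −$768 billion, so ΔT = ΔY/(−c·k) = −(−$768 billion) × 0.25 / 0.75 = +$256 billion.
The government should raise lump-sum taxes by $256 billion.

+$256 billion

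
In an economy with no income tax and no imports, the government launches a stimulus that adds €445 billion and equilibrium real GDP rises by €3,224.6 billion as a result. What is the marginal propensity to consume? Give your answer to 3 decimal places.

Implied spending multiplier k = ΔY/ΔG = 3,224.6/445 ≈ 7.2463.
Since k = 1/(1 − MPC), MPC = 1 − 1/k = 1 − ΔG/ΔY = 1 − 445/3,224.6 ≈ 0.862.

0.862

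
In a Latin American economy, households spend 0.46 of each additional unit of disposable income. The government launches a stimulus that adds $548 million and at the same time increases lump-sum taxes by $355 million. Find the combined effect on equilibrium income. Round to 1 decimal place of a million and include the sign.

+$712.4 million

Expenditure multiplier = 1/(1 − MPC) = 1/(1 − 0.46) = 1/0.54 ≈ 1.852.
ΔG contributes k·ΔG = (+$548 million) / 0.54 ≈ +$1,014.8 million.
ΔT of +$355 million changes first-round spending by −c·ΔT = −$163.3 million, contributing k·(−c·ΔT) = (−$163.3 million) / 0.54 ≈ −$302.4 million.
Net ΔY = k(ΔG − c·ΔT) = (+$384.7 million) / 0.54 ≈ +$712.4 million.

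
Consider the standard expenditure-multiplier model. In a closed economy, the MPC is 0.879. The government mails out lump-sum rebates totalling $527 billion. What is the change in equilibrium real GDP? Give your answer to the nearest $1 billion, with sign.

A lump-sum tax change of −$527 billion shifts disposable income by +$527 billion; first-round consumption changes by −c × ΔT = −0.879 × (−$527 billion) = +$463.233 billion.
Expenditure multiplier = 1/(1 − MPC) = 1/(1 − 0.879) = 1/0.121 ≈ 8.264.
The tax multiplier is −c × k ≈ −7.264, so ΔY = k × (−c·ΔT) = (+$463.233 billion) / 0.121 ≈ +$3,828 billion.

+$3,828 billion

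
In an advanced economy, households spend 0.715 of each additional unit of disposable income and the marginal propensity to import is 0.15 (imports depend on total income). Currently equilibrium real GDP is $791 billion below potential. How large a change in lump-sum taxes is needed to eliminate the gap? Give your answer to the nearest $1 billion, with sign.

−$481 billion

Spending multiplier = 1/(1 − c + m) = 1/(1 − 0.715 + 0.15) = 1/0.435 ≈ 2.299.
Tax multiplier = −c·k = −0.715/0.435 ≈ −1.644. Need ΔY = +$791 billion, so ΔT = ΔY/(−c·k) = −(+$791 billion) × 0.435 / 0.715 ≈ −$481 billion.
The government should cut lump-sum taxes by $481 billion.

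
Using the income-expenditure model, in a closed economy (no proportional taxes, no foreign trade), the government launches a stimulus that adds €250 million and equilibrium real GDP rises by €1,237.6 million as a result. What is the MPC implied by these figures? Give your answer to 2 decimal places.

Implied spending multiplier k = ΔY/ΔG = 1,237.6/250 = 4.9504.
Since k = 1/(1 − MPC), MPC = 1 − 1/k = 1 − ΔG/ΔY = 1 − 250/1,237.6 ≈ 0.80.

0.80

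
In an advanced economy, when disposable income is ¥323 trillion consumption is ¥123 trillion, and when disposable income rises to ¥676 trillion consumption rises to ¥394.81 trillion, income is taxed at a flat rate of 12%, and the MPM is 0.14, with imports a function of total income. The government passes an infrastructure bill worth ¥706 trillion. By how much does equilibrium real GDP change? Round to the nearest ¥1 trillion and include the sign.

+¥1,527 trillion

MPC = ΔC/ΔYd = (394.81 − 123)/(676 − 323) = 271.81/353 = 0.77.
Expenditure multiplier = 1/(1 − c(1−t) + m) = 1/(1 − 0.77×0.88 + 0.14) = 1/0.4624 ≈ 2.163.
ΔY = k × ΔG = (+¥706 trillion) / 0.4624 ≈ +¥1,527 trillion.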